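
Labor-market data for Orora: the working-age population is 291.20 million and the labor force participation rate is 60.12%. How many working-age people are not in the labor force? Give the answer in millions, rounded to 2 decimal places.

About 116.13 million are not in the labor force.

Share not in the labor force = 1 − 0.6012 = 0.3988.
Not in labor force = 0.3988 × 291.20 ≈ 116.13 million.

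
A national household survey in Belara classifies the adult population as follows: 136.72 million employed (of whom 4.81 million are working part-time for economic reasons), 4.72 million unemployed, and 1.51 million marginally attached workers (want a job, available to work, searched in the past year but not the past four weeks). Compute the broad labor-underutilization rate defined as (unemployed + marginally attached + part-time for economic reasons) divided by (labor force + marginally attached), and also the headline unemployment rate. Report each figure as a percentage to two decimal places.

Broad underutilization rate ≈ 7.72%; headline unemployment rate ≈ 3.34%.

Labor force = 136.72 + 4.72 = 141.44 million.
Numerator = 4.72 + 1.51 + 4.81 = 11.04 million.
Denominator = 141.44 + 1.51 = 142.95 million.
Broad rate = 11.04 / 142.95 = 7.72%.
Headline unemployment rate = 4.72 / 141.44 = 3.34%.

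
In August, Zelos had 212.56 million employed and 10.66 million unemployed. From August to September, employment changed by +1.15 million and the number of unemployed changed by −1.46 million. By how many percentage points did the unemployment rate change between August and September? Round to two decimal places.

August: labor force = 212.56 + 10.66 = 223.22; u = 10.66/223.22 = 4.78%.
September: labor force = 213.71 + 9.20 = 222.91; u = 9.20/222.91 = 4.13%.
Change = 4.13% − 4.78% = −0.65 pp.

The unemployment rate changed by −0.65 percentage points.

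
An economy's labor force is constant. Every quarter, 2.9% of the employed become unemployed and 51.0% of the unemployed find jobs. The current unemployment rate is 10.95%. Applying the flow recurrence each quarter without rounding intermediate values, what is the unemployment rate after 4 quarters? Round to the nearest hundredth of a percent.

Unemployment rate after four quarters ≈ 5.63%.

With a fixed labor force, u_{t+1} = u_t + s·(1−u_t) − f·u_t = u_t·(1−s−f) + s.
Here 1−s−f = 0.461 and s = 0.029.
u_1 = 0.109500 × 0.461 + 0.029 = 0.079480.
u_2 = 0.079480 × 0.461 + 0.029 = 0.065640.
u_3 = 0.065640 × 0.461 + 0.029 = 0.059260.
u_4 = 0.059260 × 0.461 + 0.029 = 0.056319.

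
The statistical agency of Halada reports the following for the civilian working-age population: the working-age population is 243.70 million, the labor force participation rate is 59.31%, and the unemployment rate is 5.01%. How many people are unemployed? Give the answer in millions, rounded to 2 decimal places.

Labor force = 0.5931 × 243.70 = 144.54 million.
Unemployed = 0.0501 × 144.54 ≈ 7.24 million.

About 7.24 million are unemployed.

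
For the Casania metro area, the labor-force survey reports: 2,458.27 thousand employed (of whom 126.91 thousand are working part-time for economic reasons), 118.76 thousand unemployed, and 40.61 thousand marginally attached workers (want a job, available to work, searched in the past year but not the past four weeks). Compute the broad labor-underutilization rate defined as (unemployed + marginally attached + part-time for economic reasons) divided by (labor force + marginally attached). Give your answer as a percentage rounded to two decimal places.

Labor force = 2,458.27 + 118.76 = 2,577.03 thousand.
Numerator = 118.76 + 40.61 + 126.91 = 286.28 thousand.
Denominator = 2,577.03 + 40.61 = 2,617.64 thousand.
Broad rate = 286.28 / 2,617.64 = 10.94%.

Broad underutilization rate ≈ 10.94%.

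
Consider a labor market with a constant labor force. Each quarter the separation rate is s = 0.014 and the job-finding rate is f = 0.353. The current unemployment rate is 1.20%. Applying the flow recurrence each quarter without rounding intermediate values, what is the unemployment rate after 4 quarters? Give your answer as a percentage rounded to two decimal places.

With a fixed labor force, u_{t+1} = u_t + s·(1−u_t) − f·u_t = u_t·(1−s−f) + s.
Here 1−s−f = 0.633 and s = 0.014.
u_1 = 0.012000 × 0.633 + 0.014 = 0.021596.
u_2 = 0.021596 × 0.633 + 0.014 = 0.027670.
u_3 = 0.027670 × 0.633 + 0.014 = 0.031515.
u_4 = 0.031515 × 0.633 + 0.014 = 0.033949.

Unemployment rate after four quarters ≈ 3.39%.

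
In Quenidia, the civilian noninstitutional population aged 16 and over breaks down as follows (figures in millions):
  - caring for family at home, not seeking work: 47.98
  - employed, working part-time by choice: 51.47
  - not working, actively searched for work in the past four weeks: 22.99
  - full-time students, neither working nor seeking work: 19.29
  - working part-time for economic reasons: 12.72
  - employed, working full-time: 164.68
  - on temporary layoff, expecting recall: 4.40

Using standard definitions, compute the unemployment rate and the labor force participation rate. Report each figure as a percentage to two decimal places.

Unemployment rate ≈ 10.69%; labor force participation rate ≈ 79.21%.

Employed = 51.47 + 12.72 + 164.68 = 228.87 million (anyone who worked, including part-time for economic reasons, counts as employed).
Unemployed = 22.99 + 4.40 = 27.39 million (jobless and actively searching, or on temporary layoff).
Labor force = 228.87 + 27.39 = 256.26 million.
Not in labor force = 47.98 + 19.29 = 67.27 million (those not working and not actively searching are outside the labor force).
Civilian working-age population = 256.26 + 67.27 = 323.53 million.
Unemployment rate = 27.39 / 256.26 = 10.69%.
Labor force participation rate = 256.26 / 323.53 = 79.21%.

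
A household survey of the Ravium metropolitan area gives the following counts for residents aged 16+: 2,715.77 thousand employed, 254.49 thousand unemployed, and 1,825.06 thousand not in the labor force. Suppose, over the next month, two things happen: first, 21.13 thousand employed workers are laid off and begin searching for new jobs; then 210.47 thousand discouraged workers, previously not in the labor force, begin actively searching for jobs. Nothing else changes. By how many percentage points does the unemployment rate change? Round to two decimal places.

The unemployment rate changes by +6.71 percentage points.

Initially, labor force = 2,715.77 + 254.49 = 2,970.26 thousand, so u = 254.49/2,970.26 = 8.57%.
After the first change, employed falls and unemployed rises by 21.13; labor force unchanged → E = 2,694.64, U = 275.62, labor force = 2,970.26 thousand.
After the second change, unemployed and labor force both rise by 210.47 → E = 2,694.64, U = 486.09, labor force = 3,180.73 thousand.
New unemployment rate = 486.09 / 3,180.73 = 15.28%.
Change = 15.28% − 8.57% = +6.71 percentage points.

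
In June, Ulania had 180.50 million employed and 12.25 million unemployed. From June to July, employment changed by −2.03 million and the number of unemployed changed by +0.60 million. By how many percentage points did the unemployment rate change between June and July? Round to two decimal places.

The unemployment rate changed by +0.36 percentage points.

June: labor force = 180.50 + 12.25 = 192.75; u = 12.25/192.75 = 6.36%.
July: labor force = 178.47 + 12.85 = 191.32; u = 12.85/191.32 = 6.72%.
Change = 6.72% − 6.36% = +0.36 pp.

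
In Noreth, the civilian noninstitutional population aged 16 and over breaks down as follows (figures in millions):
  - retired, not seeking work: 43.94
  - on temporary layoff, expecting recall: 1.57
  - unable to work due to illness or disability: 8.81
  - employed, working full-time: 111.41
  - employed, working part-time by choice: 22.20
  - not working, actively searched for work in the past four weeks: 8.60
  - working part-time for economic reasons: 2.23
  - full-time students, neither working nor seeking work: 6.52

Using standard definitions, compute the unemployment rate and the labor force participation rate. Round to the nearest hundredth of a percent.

Employed = 111.41 + 22.20 + 2.23 = 135.84 million (anyone who worked, including part-time for economic reasons, counts as employed).
Unemployed = 1.57 + 8.60 = 10.17 million (jobless and actively searching, or on temporary layoff).
Labor force = 135.84 + 10.17 = 146.01 million.
Not in labor force = 43.94 + 8.81 + 6.52 = 59.27 million (those not working and not actively searching are outside the labor force).
Civilian working-age population = 146.01 + 59.27 = 205.28 million.
Unemployment rate = 10.17 / 146.01 = 6.97%.
Labor force participation rate = 146.01 / 205.28 = 71.13%.

Unemployment rate ≈ 6.97%; labor force participation rate ≈ 71.13%.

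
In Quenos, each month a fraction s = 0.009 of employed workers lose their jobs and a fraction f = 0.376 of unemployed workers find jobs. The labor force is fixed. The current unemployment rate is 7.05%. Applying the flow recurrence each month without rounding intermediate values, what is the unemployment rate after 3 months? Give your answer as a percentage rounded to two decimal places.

Unemployment rate after three months ≈ 3.43%.

With a fixed labor force, u_{t+1} = u_t + s·(1−u_t) − f·u_t = u_t·(1−s−f) + s.
Here 1−s−f = 0.615 and s = 0.009.
u_1 = 0.070500 × 0.615 + 0.009 = 0.052357.
u_2 = 0.052357 × 0.615 + 0.009 = 0.041200.
u_3 = 0.041200 × 0.615 + 0.009 = 0.034338.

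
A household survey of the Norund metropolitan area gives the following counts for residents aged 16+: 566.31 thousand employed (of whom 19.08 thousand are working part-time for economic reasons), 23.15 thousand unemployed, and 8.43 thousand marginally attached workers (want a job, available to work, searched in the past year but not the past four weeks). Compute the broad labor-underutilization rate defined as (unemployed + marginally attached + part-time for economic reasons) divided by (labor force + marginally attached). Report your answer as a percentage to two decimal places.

Broad underutilization rate ≈ 8.47%.

Labor force = 566.31 + 23.15 = 589.46 thousand.
Numerator = 23.15 + 8.43 + 19.08 = 50.66 thousand.
Denominator = 589.46 + 8.43 = 597.89 thousand.
Broad rate = 50.66 / 597.89 = 8.47%.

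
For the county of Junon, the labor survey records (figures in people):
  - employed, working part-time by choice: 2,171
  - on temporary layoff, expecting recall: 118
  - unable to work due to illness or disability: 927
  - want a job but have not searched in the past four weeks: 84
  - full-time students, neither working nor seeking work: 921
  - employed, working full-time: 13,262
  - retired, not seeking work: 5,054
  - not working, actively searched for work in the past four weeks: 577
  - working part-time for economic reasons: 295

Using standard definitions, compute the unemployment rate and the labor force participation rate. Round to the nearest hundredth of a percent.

Unemployment rate ≈ 4.23%; labor force participation rate ≈ 70.16%.

Employed = 2,171 + 13,262 + 295 = 15,728 (anyone who worked, including part-time for economic reasons, counts as employed).
Unemployed = 118 + 577 = 695 (jobless and actively searching, or on temporary layoff).
Labor force = 15,728 + 695 = 16,423.
Not in labor force = 927 + 84 + 921 + 5,054 = 6,986 (those not working and not actively searching are outside the labor force — including those who want a job but have given up searching).
Civilian working-age population = 16,423 + 6,986 = 23,409.
Unemployment rate = 695 / 16,423 = 4.23%.
Labor force participation rate = 16,423 / 23,409 = 70.16%.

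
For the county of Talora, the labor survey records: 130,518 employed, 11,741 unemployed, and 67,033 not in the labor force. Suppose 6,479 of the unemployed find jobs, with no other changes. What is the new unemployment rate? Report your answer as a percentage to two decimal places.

Initially, labor force = 130,518 + 11,741 = 142,259, so u = 11,741/142,259 = 8.25%.
After the change, unemployed falls and employed rises by 6,479; labor force unchanged → E = 136,997, U = 5,262, labor force = 142,259.
New unemployment rate = 5,262 / 142,259 = 3.70%.

New unemployment rate ≈ 3.70%.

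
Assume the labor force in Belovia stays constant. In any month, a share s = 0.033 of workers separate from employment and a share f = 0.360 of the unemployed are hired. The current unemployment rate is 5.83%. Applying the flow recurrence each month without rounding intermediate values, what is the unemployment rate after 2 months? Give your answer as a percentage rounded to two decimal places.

With a fixed labor force, u_{t+1} = u_t + s·(1−u_t) − f·u_t = u_t·(1−s−f) + s.
Here 1−s−f = 0.607 and s = 0.033.
u_1 = 0.058300 × 0.607 + 0.033 = 0.068388.
u_2 = 0.068388 × 0.607 + 0.033 = 0.074512.

Unemployment rate after two months ≈ 7.45%.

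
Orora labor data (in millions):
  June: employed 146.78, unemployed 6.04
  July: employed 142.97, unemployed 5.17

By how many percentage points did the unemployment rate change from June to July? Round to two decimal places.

June: labor force = 146.78 + 6.04 = 152.82; u = 6.04/152.82 = 3.95%.
July: labor force = 142.97 + 5.17 = 148.14; u = 5.17/148.14 = 3.49%.
Change = 3.49% − 3.95% = −0.46 pp.

The unemployment rate changed by −0.46 percentage points.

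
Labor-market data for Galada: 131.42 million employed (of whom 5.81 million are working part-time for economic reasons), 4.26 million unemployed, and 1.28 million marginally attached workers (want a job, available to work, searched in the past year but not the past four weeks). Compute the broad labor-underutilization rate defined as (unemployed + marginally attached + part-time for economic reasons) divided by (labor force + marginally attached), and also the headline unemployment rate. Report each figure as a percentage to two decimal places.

Broad underutilization rate ≈ 8.29%; headline unemployment rate ≈ 3.14%.

Labor force = 131.42 + 4.26 = 135.68 million.
Numerator = 4.26 + 1.28 + 5.81 = 11.35 million.
Denominator = 135.68 + 1.28 = 136.96 million.
Broad rate = 11.35 / 136.96 = 8.29%.
Headline unemployment rate = 4.26 / 135.68 = 3.14%.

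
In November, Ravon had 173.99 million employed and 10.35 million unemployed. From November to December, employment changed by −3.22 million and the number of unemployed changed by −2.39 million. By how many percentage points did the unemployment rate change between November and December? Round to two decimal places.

The unemployment rate changed by −1.16 percentage points.

November: labor force = 173.99 + 10.35 = 184.34; u = 10.35/184.34 = 5.61%.
December: labor force = 170.77 + 7.96 = 178.73; u = 7.96/178.73 = 4.45%.
Change = 4.45% − 5.61% = −1.16 pp.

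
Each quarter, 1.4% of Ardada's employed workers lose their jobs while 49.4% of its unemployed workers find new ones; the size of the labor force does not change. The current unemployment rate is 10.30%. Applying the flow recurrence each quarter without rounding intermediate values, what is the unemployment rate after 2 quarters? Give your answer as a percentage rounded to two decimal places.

With a fixed labor force, u_{t+1} = u_t + s·(1−u_t) − f·u_t = u_t·(1−s−f) + s.
Here 1−s−f = 0.492 and s = 0.014.
u_1 = 0.103000 × 0.492 + 0.014 = 0.064676.
u_2 = 0.064676 × 0.492 + 0.014 = 0.045821.

Unemployment rate after two quarters ≈ 4.58%.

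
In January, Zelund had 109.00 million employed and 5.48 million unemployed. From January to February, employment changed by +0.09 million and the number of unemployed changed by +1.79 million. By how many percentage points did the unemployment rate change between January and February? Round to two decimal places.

January: labor force = 109.00 + 5.48 = 114.48; u = 5.48/114.48 = 4.79%.
February: labor force = 109.09 + 7.27 = 116.36; u = 7.27/116.36 = 6.25%.
Change = 6.25% − 4.79% = +1.46 pp.

The unemployment rate changed by +1.46 percentage points.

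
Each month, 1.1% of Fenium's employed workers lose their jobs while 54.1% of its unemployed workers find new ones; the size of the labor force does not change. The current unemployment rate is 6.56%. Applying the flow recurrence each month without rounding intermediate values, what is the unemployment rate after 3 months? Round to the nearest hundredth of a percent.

With a fixed labor force, u_{t+1} = u_t + s·(1−u_t) − f·u_t = u_t·(1−s−f) + s.
Here 1−s−f = 0.448 and s = 0.011.
u_1 = 0.065600 × 0.448 + 0.011 = 0.040389.
u_2 = 0.040389 × 0.448 + 0.011 = 0.029094.
u_3 = 0.029094 × 0.448 + 0.011 = 0.024034.

Unemployment rate after three months ≈ 2.40%.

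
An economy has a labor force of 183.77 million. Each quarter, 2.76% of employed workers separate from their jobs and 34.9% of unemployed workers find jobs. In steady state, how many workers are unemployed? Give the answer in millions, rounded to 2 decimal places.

Steady-state unemployment rate u* = s/(s+f) = 2.76/(2.76+34.9) = 0.073287.
Unemployed = u* × labor force = 0.073287 × 183.77 ≈ 13.47 million.

About 13.47 million are unemployed in steady state.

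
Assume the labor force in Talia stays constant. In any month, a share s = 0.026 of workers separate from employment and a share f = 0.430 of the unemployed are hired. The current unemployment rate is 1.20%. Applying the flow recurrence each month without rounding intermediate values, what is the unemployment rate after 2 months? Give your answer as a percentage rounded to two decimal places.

With a fixed labor force, u_{t+1} = u_t + s·(1−u_t) − f·u_t = u_t·(1−s−f) + s.
Here 1−s−f = 0.544 and s = 0.026.
u_1 = 0.012000 × 0.544 + 0.026 = 0.032528.
u_2 = 0.032528 × 0.544 + 0.026 = 0.043695.

Unemployment rate after two months ≈ 4.37%.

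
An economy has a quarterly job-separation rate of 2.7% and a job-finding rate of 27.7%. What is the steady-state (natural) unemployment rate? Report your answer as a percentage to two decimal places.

At steady state the flows balance: s·E = f·U, so U/(E+U) = s/(s+f).
u* = 2.7 / (2.7 + 27.7) = 2.7 / 30.40 = 8.88%.

Steady-state unemployment rate ≈ 8.88%.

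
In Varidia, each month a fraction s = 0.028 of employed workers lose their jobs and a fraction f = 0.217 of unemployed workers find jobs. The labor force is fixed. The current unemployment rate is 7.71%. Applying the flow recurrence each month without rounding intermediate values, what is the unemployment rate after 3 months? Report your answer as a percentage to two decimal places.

With a fixed labor force, u_{t+1} = u_t + s·(1−u_t) − f·u_t = u_t·(1−s−f) + s.
Here 1−s−f = 0.755 and s = 0.028.
u_1 = 0.077100 × 0.755 + 0.028 = 0.086210.
u_2 = 0.086210 × 0.755 + 0.028 = 0.093089.
u_3 = 0.093089 × 0.755 + 0.028 = 0.098282.

Unemployment rate after three months ≈ 9.83%.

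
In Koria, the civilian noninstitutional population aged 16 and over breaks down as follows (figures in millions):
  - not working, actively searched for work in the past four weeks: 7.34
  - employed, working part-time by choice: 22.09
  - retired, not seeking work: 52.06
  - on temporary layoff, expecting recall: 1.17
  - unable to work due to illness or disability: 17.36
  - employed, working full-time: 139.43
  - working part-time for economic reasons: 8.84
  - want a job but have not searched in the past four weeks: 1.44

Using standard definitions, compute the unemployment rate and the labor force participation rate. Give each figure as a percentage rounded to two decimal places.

Unemployment rate ≈ 4.76%; labor force participation rate ≈ 71.63%.

Employed = 22.09 + 139.43 + 8.84 = 170.36 million (anyone who worked, including part-time for economic reasons, counts as employed).
Unemployed = 7.34 + 1.17 = 8.51 million (jobless and actively searching, or on temporary layoff).
Labor force = 170.36 + 8.51 = 178.87 million.
Not in labor force = 52.06 + 17.36 + 1.44 = 70.86 million (those not working and not actively searching are outside the labor force — including those who want a job but have given up searching).
Civilian working-age population = 178.87 + 70.86 = 249.73 million.
Unemployment rate = 8.51 / 178.87 = 4.76%.
Labor force participation rate = 178.87 / 249.73 = 71.63%.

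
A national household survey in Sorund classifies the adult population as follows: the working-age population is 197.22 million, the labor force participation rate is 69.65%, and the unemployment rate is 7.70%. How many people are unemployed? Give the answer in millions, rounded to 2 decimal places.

Labor force = 0.6965 × 197.22 = 137.36 million.
Unemployed = 0.0770 × 137.36 ≈ 10.58 million.

About 10.58 million are unemployed.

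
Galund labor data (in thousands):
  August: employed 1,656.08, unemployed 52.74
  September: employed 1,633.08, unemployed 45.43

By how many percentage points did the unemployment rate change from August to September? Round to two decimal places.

The unemployment rate changed by −0.38 percentage points.

August: labor force = 1,656.08 + 52.74 = 1,708.82; u = 52.74/1,708.82 = 3.09%.
September: labor force = 1,633.08 + 45.43 = 1,678.51; u = 45.43/1,678.51 = 2.71%.
Change = 2.71% − 3.09% = −0.38 pp.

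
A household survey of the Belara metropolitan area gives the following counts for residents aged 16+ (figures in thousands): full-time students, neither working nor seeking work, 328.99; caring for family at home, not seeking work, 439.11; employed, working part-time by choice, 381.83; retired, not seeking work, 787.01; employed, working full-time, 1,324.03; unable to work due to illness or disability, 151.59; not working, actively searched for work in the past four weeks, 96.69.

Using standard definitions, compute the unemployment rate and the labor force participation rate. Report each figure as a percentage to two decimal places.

Employed = 381.83 + 1,324.03 = 1,705.86 thousand.
Unemployed = 96.69 thousand.
Labor force = 1,705.86 + 96.69 = 1,802.55 thousand.
Not in labor force = 328.99 + 439.11 + 787.01 + 151.59 = 1,706.70 thousand (those not working and not actively searching are outside the labor force).
Civilian working-age population = 1,802.55 + 1,706.70 = 3,509.25 thousand.
Unemployment rate = 96.69 / 1,802.55 = 5.36%.
Labor force participation rate = 1,802.55 / 3,509.25 = 51.37%.

Unemployment rate ≈ 5.36%; labor force participation rate ≈ 51.37%.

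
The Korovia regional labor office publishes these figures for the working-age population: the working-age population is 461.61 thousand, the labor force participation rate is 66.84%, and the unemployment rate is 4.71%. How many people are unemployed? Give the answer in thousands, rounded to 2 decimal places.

Labor force = 0.6684 × 461.61 = 308.54 thousand.
Unemployed = 0.0471 × 308.54 ≈ 14.53 thousand.

About 14.53 thousand are unemployed.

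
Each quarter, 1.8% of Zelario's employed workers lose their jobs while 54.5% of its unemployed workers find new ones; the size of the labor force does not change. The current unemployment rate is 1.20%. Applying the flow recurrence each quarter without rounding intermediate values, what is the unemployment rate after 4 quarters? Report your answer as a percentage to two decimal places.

Unemployment rate after four quarters ≈ 3.12%.

With a fixed labor force, u_{t+1} = u_t + s·(1−u_t) − f·u_t = u_t·(1−s−f) + s.
Here 1−s−f = 0.437 and s = 0.018.
u_1 = 0.012000 × 0.437 + 0.018 = 0.023244.
u_2 = 0.023244 × 0.437 + 0.018 = 0.028158.
u_3 = 0.028158 × 0.437 + 0.018 = 0.030305.
u_4 = 0.030305 × 0.437 + 0.018 = 0.031243.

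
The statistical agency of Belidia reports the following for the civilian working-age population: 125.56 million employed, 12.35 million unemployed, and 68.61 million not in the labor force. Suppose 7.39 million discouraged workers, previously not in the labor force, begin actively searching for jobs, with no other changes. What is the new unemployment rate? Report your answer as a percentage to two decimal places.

Initially, labor force = 125.56 + 12.35 = 137.91 million, so u = 12.35/137.91 = 8.96%.
After the change, unemployed and labor force both rise by 7.39 → E = 125.56, U = 19.74, labor force = 145.30 million.
New unemployment rate = 19.74 / 145.30 = 13.59%.

New unemployment rate ≈ 13.59%.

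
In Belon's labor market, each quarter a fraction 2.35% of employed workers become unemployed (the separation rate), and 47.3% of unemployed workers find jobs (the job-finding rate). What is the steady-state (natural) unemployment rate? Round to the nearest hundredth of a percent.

At steady state the flows balance: s·E = f·U, so U/(E+U) = s/(s+f).
u* = 2.35 / (2.35 + 47.3) = 2.35 / 49.65 = 4.73%.

Steady-state unemployment rate ≈ 4.73%.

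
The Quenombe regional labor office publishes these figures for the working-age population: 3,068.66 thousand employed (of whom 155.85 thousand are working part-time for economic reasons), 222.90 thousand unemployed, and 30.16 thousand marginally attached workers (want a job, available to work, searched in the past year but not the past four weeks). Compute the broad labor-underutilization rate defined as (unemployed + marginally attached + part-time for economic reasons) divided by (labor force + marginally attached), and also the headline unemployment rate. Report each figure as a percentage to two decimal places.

Broad underutilization rate ≈ 12.31%; headline unemployment rate ≈ 6.77%.

Labor force = 3,068.66 + 222.90 = 3,291.56 thousand.
Numerator = 222.90 + 30.16 + 155.85 = 408.91 thousand.
Denominator = 3,291.56 + 30.16 = 3,321.72 thousand.
Broad rate = 408.91 / 3,321.72 = 12.31%.
Headline unemployment rate = 222.90 / 3,291.56 = 6.77%.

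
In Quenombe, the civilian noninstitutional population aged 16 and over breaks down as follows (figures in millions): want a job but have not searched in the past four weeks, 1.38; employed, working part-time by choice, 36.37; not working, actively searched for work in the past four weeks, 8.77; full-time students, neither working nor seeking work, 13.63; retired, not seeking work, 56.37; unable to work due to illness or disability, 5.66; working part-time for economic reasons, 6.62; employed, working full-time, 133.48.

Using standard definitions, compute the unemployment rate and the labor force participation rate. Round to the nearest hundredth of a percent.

Unemployment rate ≈ 4.73%; labor force participation rate ≈ 70.63%.

Employed = 36.37 + 6.62 + 133.48 = 176.47 million (anyone who worked, including part-time for economic reasons, counts as employed).
Unemployed = 8.77 million.
Labor force = 176.47 + 8.77 = 185.24 million.
Not in labor force = 1.38 + 13.63 + 56.37 + 5.66 = 77.04 million (those not working and not actively searching are outside the labor force — including those who want a job but have given up searching).
Civilian working-age population = 185.24 + 77.04 = 262.28 million.
Unemployment rate = 8.77 / 185.24 = 4.73%.
Labor force participation rate = 185.24 / 262.28 = 70.63%.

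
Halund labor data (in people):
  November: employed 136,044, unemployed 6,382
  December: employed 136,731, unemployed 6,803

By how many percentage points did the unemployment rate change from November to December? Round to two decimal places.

November: labor force = 136,044 + 6,382 = 142,426; u = 6,382/142,426 = 4.48%.
December: labor force = 136,731 + 6,803 = 143,534; u = 6,803/143,534 = 4.74%.
Change = 4.74% − 4.48% = +0.26 pp.

The unemployment rate changed by +0.26 percentage points.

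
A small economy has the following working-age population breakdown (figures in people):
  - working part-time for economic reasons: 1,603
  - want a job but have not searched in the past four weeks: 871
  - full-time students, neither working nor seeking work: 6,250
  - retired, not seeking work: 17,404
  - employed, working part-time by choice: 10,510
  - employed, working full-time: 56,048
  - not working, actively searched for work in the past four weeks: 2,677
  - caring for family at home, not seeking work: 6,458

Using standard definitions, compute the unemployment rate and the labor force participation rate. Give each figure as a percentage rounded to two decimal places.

Employed = 1,603 + 10,510 + 56,048 = 68,161 (anyone who worked, including part-time for economic reasons, counts as employed).
Unemployed = 2,677.
Labor force = 68,161 + 2,677 = 70,838.
Not in labor force = 871 + 6,250 + 17,404 + 6,458 = 30,983 (those not working and not actively searching are outside the labor force — including those who want a job but have given up searching).
Civilian working-age population = 70,838 + 30,983 = 101,821.
Unemployment rate = 2,677 / 70,838 = 3.78%.
Labor force participation rate = 70,838 / 101,821 = 69.57%.

Unemployment rate ≈ 3.78%; labor force participation rate ≈ 69.57%.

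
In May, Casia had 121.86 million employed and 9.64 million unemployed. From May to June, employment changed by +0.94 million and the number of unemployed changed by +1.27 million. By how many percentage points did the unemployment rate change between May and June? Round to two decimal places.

The unemployment rate changed by +0.83 percentage points.

May: labor force = 121.86 + 9.64 = 131.50; u = 9.64/131.50 = 7.33%.
June: labor force = 122.80 + 10.91 = 133.71; u = 10.91/133.71 = 8.16%.
Change = 8.16% − 7.33% = +0.83 pp.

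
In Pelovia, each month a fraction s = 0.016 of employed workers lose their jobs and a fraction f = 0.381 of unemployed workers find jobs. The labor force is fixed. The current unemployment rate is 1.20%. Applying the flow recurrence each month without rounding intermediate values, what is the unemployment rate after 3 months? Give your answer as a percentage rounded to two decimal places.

Unemployment rate after three months ≈ 3.41%.

With a fixed labor force, u_{t+1} = u_t + s·(1−u_t) − f·u_t = u_t·(1−s−f) + s.
Here 1−s−f = 0.603 and s = 0.016.
u_1 = 0.012000 × 0.603 + 0.016 = 0.023236.
u_2 = 0.023236 × 0.603 + 0.016 = 0.030011.
u_3 = 0.030011 × 0.603 + 0.016 = 0.034097.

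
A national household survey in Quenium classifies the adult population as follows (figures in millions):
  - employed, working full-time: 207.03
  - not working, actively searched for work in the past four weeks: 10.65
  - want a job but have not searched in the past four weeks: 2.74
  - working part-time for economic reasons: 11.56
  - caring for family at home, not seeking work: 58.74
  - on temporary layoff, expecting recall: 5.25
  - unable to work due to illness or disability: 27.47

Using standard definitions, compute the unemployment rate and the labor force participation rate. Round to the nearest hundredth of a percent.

Unemployment rate ≈ 6.78%; labor force participation rate ≈ 72.50%.

Employed = 207.03 + 11.56 = 218.59 million (anyone who worked, including part-time for economic reasons, counts as employed).
Unemployed = 10.65 + 5.25 = 15.90 million (jobless and actively searching, or on temporary layoff).
Labor force = 218.59 + 15.90 = 234.49 million.
Not in labor force = 2.74 + 58.74 + 27.47 = 88.95 million (those not working and not actively searching are outside the labor force — including those who want a job but have given up searching).
Civilian working-age population = 234.49 + 88.95 = 323.44 million.
Unemployment rate = 15.90 / 234.49 = 6.78%.
Labor force participation rate = 234.49 / 323.44 = 72.50%.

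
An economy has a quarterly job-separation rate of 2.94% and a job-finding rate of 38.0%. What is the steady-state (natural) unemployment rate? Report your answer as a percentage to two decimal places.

Steady-state unemployment rate ≈ 7.18%.

At steady state the flows balance: s·E = f·U, so U/(E+U) = s/(s+f).
u* = 2.94 / (2.94 + 38.0) = 2.94 / 40.94 = 7.18%.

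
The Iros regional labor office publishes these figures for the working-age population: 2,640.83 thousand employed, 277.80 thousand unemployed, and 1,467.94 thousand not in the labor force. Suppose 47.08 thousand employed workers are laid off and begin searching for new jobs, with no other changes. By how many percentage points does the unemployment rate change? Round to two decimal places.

Initially, labor force = 2,640.83 + 277.80 = 2,918.63 thousand, so u = 277.80/2,918.63 = 9.52%.
After the change, employed falls and unemployed rises by 47.08; labor force unchanged → E = 2,593.75, U = 324.88, labor force = 2,918.63 thousand.
New unemployment rate = 324.88 / 2,918.63 = 11.13%.
Change = 11.13% − 9.52% = +1.61 percentage points.

The unemployment rate changes by +1.61 percentage points.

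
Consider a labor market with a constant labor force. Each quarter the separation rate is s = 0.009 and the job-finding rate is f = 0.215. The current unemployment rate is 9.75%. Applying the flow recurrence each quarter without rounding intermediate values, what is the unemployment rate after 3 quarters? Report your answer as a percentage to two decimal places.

With a fixed labor force, u_{t+1} = u_t + s·(1−u_t) − f·u_t = u_t·(1−s−f) + s.
Here 1−s−f = 0.776 and s = 0.009.
u_1 = 0.097500 × 0.776 + 0.009 = 0.084660.
u_2 = 0.084660 × 0.776 + 0.009 = 0.074696.
u_3 = 0.074696 × 0.776 + 0.009 = 0.066964.

Unemployment rate after three quarters ≈ 6.70%.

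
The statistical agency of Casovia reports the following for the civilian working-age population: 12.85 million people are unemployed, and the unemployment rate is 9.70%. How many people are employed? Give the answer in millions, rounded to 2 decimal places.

About 119.62 million are employed.

Labor force = U / u = 12.85 / 0.0970 ≈ 132.47 million.
Employed = labor force − unemployed = 132.47 − 12.85 = 119.62 million.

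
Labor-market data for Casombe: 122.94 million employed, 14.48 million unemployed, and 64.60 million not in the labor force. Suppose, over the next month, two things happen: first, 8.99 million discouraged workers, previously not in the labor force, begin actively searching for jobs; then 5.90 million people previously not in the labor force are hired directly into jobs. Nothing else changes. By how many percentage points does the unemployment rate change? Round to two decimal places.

Initially, labor force = 122.94 + 14.48 = 137.42 million, so u = 14.48/137.42 = 10.54%.
After the first change, unemployed and labor force both rise by 8.99 → E = 122.94, U = 23.47, labor force = 146.41 million.
After the second change, employed and labor force both rise by 5.90; unemployed unchanged → E = 128.84, U = 23.47, labor force = 152.31 million.
New unemployment rate = 23.47 / 152.31 = 15.41%.
Change = 15.41% − 10.54% = +4.87 percentage points.

The unemployment rate changes by +4.87 percentage points.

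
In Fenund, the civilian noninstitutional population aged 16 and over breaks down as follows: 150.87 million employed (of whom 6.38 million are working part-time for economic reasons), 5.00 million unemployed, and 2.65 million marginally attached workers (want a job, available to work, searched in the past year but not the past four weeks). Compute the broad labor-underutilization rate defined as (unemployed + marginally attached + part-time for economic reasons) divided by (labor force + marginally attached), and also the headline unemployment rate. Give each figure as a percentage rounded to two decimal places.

Broad underutilization rate ≈ 8.85%; headline unemployment rate ≈ 3.21%.

Labor force = 150.87 + 5.00 = 155.87 million.
Numerator = 5.00 + 2.65 + 6.38 = 14.03 million.
Denominator = 155.87 + 2.65 = 158.52 million.
Broad rate = 14.03 / 158.52 = 8.85%.
Headline unemployment rate = 5.00 / 155.87 = 3.21%.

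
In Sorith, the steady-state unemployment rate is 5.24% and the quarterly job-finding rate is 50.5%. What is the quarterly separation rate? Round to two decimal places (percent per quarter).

From u* = s/(s+f): s = u·f/(1−u).
s = 0.0524 × 50.5 / (1 − 0.0524) = 2.6462 / 0.9476 ≈ 2.79% per quarter.

Separation rate ≈ 2.79% per quarter.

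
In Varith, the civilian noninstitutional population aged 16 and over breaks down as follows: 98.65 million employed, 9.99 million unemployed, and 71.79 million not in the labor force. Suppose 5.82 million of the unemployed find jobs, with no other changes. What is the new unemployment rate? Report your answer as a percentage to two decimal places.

Initially, labor force = 98.65 + 9.99 = 108.64 million, so u = 9.99/108.64 = 9.20%.
After the change, unemployed falls and employed rises by 5.82; labor force unchanged → E = 104.47, U = 4.17, labor force = 108.64 million.
New unemployment rate = 4.17 / 108.64 = 3.84%.

New unemployment rate ≈ 3.84%.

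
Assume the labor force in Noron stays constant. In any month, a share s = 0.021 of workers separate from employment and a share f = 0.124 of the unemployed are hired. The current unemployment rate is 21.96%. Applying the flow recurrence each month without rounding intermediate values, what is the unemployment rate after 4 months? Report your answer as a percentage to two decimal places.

Unemployment rate after four months ≈ 18.48%.

With a fixed labor force, u_{t+1} = u_t + s·(1−u_t) − f·u_t = u_t·(1−s−f) + s.
Here 1−s−f = 0.855 and s = 0.021.
u_1 = 0.219600 × 0.855 + 0.021 = 0.208758.
u_2 = 0.208758 × 0.855 + 0.021 = 0.199488.
u_3 = 0.199488 × 0.855 + 0.021 = 0.191562.
u_4 = 0.191562 × 0.855 + 0.021 = 0.184786.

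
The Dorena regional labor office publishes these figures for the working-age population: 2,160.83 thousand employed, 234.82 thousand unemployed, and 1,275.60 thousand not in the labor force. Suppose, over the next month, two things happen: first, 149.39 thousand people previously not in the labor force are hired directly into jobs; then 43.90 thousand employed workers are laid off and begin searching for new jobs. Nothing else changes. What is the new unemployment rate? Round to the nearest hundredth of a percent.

Initially, labor force = 2,160.83 + 234.82 = 2,395.65 thousand, so u = 234.82/2,395.65 = 9.80%.
After the first change, employed and labor force both rise by 149.39; unemployed unchanged → E = 2,310.22, U = 234.82, labor force = 2,545.04 thousand.
After the second change, employed falls and unemployed rises by 43.90; labor force unchanged → E = 2,266.32, U = 278.72, labor force = 2,545.04 thousand.
New unemployment rate = 278.72 / 2,545.04 = 10.95%.

New unemployment rate ≈ 10.95%.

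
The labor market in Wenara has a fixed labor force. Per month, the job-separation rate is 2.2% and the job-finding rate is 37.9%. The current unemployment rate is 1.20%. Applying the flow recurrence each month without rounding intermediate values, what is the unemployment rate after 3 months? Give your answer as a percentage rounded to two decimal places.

Unemployment rate after three months ≈ 4.57%.

With a fixed labor force, u_{t+1} = u_t + s·(1−u_t) − f·u_t = u_t·(1−s−f) + s.
Here 1−s−f = 0.599 and s = 0.022.
u_1 = 0.012000 × 0.599 + 0.022 = 0.029188.
u_2 = 0.029188 × 0.599 + 0.022 = 0.039484.
u_3 = 0.039484 × 0.599 + 0.022 = 0.045651.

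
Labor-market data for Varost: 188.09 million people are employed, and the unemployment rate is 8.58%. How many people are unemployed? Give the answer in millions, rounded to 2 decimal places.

Let U be the number unemployed. The labor force is E + U, and U/(E+U) = 0.0858.
So U = 0.0858 × 188.09 / (1 − 0.0858) = 16.1381 / 0.9142 ≈ 17.65 million.

About 17.65 million are unemployed.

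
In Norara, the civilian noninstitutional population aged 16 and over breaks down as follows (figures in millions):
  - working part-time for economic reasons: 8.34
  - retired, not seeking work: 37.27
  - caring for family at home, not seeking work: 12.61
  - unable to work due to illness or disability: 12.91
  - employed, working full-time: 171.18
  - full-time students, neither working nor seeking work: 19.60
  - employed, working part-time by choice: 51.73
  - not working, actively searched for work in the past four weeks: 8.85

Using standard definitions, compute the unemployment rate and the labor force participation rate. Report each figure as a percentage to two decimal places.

Employed = 8.34 + 171.18 + 51.73 = 231.25 million (anyone who worked, including part-time for economic reasons, counts as employed).
Unemployed = 8.85 million.
Labor force = 231.25 + 8.85 = 240.10 million.
Not in labor force = 37.27 + 12.61 + 12.91 + 19.60 = 82.39 million (those not working and not actively searching are outside the labor force).
Civilian working-age population = 240.10 + 82.39 = 322.49 million.
Unemployment rate = 8.85 / 240.10 = 3.69%.
Labor force participation rate = 240.10 / 322.49 = 74.45%.

Unemployment rate ≈ 3.69%; labor force participation rate ≈ 74.45%.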